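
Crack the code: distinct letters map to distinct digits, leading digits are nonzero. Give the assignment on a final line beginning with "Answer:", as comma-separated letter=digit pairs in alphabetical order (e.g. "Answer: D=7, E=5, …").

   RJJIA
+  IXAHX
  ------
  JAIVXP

Step 1. [J] the sum has 6 digits but both addends have 5; that extra leading digit J is the final carry, namely 1 ⇒ J=1.
Step 2. [col 1: A + X ≡ P (mod 10)] column 1 (A + X ≡ P (mod 10), carry-in 0) doesn't pin A yet; pick A=2 and continue, so A=2.
Step 3. [col 1: A + X ≡ P (mod 10)] no forcing yet in column 1 (carry-in 0); X=6 is free and consistent — try it. So X=6.
Step 4. [col 1: A + X ≡ P (mod 10)] in column 1 we have A+X≡P with carry-in 0; given A=2, X=6 and digits 1,2,6 already taken and all letters distinct, that pins P to 8. So P=8.
Step 5. [col 2: I + H ≡ X (mod 10)] column 2 (I + H ≡ X (mod 10), carry-in 0) doesn't pin H yet; pick H=9 and continue. So H=9.
Step 6. [col 2: I + H ≡ X (mod 10)] in column 2 we have I+H≡X with carry-in 0; given H=9, X=6 and digits 1,2,6,8,9 already taken and all letters distinct, that pins I to 7 ⇒ I=7.
Step 7. [col 3: J + A ≡ V (mod 10)] column 3: given J=1, A=2, carry-in 1, and digits 1,2,6,7,8,9 already taken and all letters distinct, J+A≡V (mod 10) forces V=4. So V=4.
Step 8. [col 5: R + I ≡ A (mod 10)] column 5: given I=7, A=2, carry-in 0, and digits 1,2,4,6,7,8,9 already taken and all letters distinct, R+I≡A (mod 10) forces R=5, so R=5.

Answer: A=2, H=9, I=7, J=1, P=8, R=5, V=4, X=6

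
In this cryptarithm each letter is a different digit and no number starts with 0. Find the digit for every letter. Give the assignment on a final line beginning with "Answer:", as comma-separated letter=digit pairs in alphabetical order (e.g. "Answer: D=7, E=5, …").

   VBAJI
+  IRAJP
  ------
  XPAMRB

Step 1. [col 1: I + P ≡ B (mod 10)] no forcing yet in column 1 (carry-in 0); P=2 is free and consistent — try it ⇒ P=2.
Step 2. [col 1: I + P ≡ B (mod 10)] column 1 (I + P ≡ B (mod 10), carry-in 0) doesn't pin B yet; pick B=0 and continue. So B=0.
Step 3. [X] X is the leading digit of a 6-digit sum of two 5-digit numbers; the final carry is exactly 1. So X=1.
Step 4. [col 1: I + P ≡ B (mod 10)] in column 1 we have I+P≡B with carry-in 0; given P=2, B=0 and digits 0,1,2 already taken and all letters distinct, that pins I to 8. So I=8.
Step 5. [col 2: J + J ≡ R (mod 10)] no forcing yet in column 2 (carry-in 1); R=5 is free and consistent — try it ⇒ R=5.
Step 6. [col 2: J + J ≡ R (mod 10)] from column 2 (R=5, carry-in 1, digits 0,1,2,5,8 already taken and all letters distinct): J must equal 7, so J=7.
Step 7. [col 3: A + A ≡ M (mod 10)] several values work for A in column 3 (A + A ≡ M (mod 10), carry-in 1); try A=6. So A=6.
Step 8. [col 3: A + A ≡ M (mod 10)] column 3 reads A+A+carry(1)=M with A=6; with digits 0,1,2,5,6,7,8 already taken and all letters distinct, the only value for M is 3. So M=3.
Step 9. [col 5: V + I ≡ P (mod 10)] column 5 reads V+I+carry(0)=P with I=8, P=2; with digits 0,1,2,3,5,6,7,8 already taken and all letters distinct, the only value for V is 4. So V=4.

Answer: A=6, B=0, I=8, J=7, M=3, P=2, R=5, V=4, X=1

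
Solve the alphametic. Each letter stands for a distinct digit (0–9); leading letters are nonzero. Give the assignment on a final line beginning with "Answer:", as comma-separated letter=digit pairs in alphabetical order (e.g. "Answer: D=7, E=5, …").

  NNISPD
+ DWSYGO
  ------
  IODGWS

Step 1. [col 1: D + O ≡ S (mod 10)] no forcing yet in column 1 (carry-in 0); O=7 is free and consistent — try it. So O=7.
Step 2. [col 1: D + O ≡ S (mod 10)] several values work for D in column 1 (D + O ≡ S (mod 10), carry-in 0); try D=1. So D=1.
Step 3. [col 1: D + O ≡ S (mod 10)] from column 1 (D=1, O=7, carry-in 0, digits 1,7 already taken and all letters distinct): S must equal 8 ⇒ S=8.
Step 4. [col 2: P + G ≡ W (mod 10)] column 2 (P + G ≡ W (mod 10), carry-in 0) doesn't pin G yet; pick G=9 and continue ⇒ G=9.
Step 5. [col 2: P + G ≡ W (mod 10)] no forcing yet in column 2 (carry-in 0); P=5 is free and consistent — try it, so P=5.
Step 6. [col 2: P + G ≡ W (mod 10)] from column 2 (P=5, G=9, carry-in 0, digits 1,5,7,8,9 already taken and all letters distinct): W must equal 4. So W=4.
Step 7. [col 3: S + Y ≡ G (mod 10)] in column 3 we have S+Y≡G with carry-in 1; given S=8, G=9 and digits 1,4,5,7,8,9 already taken and all letters distinct, that pins Y to 0 ⇒ Y=0.
Step 8. [col 4: I + S ≡ D (mod 10)] from column 4 (S=8, D=1, carry-in 0, digits 0,1,4,5,7,8,9 already taken and all letters distinct): I must equal 3. So I=3.
Step 9. [col 5: N + W ≡ O (mod 10)] in column 5 we have N+W≡O with carry-in 1; given W=4, O=7 and digits 0,1,3,4,5,7,8,9 already taken and all letters distinct, that pins N to 2, so N=2.

Answer: D=1, G=9, I=3, N=2, O=7, P=5, S=8, W=4, Y=0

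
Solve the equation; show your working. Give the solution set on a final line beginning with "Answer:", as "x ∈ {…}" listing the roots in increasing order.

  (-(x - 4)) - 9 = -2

Step 1. [(-(x - 4)) - 9 = -2] the outer -9 inverts by adding 9 ⇒ sub: -(x - 4) = 7.
Step 2. [-(x - 4) = 7] LHS negated; negate both sides. So neg: x - 4 = -7.
Step 3. [x - 4 = -7] add 4: x sits inside (… - 4), so sub: x = -3.

Answer: x ∈ {-3}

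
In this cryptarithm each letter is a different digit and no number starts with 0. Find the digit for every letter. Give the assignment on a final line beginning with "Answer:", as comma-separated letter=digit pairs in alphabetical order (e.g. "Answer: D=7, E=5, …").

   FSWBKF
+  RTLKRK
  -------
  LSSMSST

Step 1. [col 1: F + K ≡ T (mod 10)] F=4 is one option consistent with column 1 (F + K ≡ T (mod 10), carry-in 0) — take it, so F=4.
Step 2. [col 1: F + K ≡ T (mod 10)] K=5 is one option consistent with column 1 (F + K ≡ T (mod 10), carry-in 0) — take it. So K=5.
Step 3. [col 1: F + K ≡ T (mod 10)] from column 1 (F=4, K=5, carry-in 0, digits 4,5 already taken and all letters distinct): T must equal 9. So T=9.
Step 4. [L] the sum has 7 digits but both addends have 6; that extra leading digit L is the final carry, namely 1, so L=1.
Step 5. [col 2: K + R ≡ S (mod 10)] no forcing yet in column 2 (carry-in 0); R=7 is free and consistent — try it ⇒ R=7.
Step 6. [col 2: K + R ≡ S (mod 10)] column 2: given K=5, R=7, carry-in 0, and digits 1,4,5,7,9 already taken and all letters distinct, K+R≡S (mod 10) forces S=2. So S=2.
Step 7. [col 3: B + K ≡ S (mod 10)] column 3: given K=5, S=2, carry-in 1, and digits 1,2,4,5,7,9 already taken and all letters distinct, B+K≡S (mod 10) forces B=6, so B=6.
Step 8. [col 4: W + L ≡ M (mod 10)] column 4 reads W+L+carry(1)=M with L=1; with digits 1,2,4,5,6,7,9 already taken and all letters distinct, the only value for W is 8 ⇒ W=8.
Step 9. [col 4: W + L ≡ M (mod 10)] from column 4 (W=8, L=1, carry-in 1, digits 1,2,4,5,6,7,8,9 already taken and all letters distinct): M must equal 0. So M=0.

Answer: B=6, F=4, K=5, L=1, M=0, R=7, S=2, T=9, W=8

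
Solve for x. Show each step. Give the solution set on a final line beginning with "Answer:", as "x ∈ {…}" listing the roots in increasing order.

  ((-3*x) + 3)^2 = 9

Step 1. [((-3*x) + 3)^2 = 9] √ both sides: 9 ≥ 0 gives two branches ⇒ sqrt: (-3*x) + 3 = 3 or -3.
Step 2. [(-3*x) + 3 = 3 or -3] -3 divides every term; factor it out ⇒ factor: x - 1 = -1 or 1.
Step 3. [x - 1 = -1 or 1] the outer -1 inverts by adding 1, so sub: x = 0 or 2.

Answer: x ∈ {0, 2}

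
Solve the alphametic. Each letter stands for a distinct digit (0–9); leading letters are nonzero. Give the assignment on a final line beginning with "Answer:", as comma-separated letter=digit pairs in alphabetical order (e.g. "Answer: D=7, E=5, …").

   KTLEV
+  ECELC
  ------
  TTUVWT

Step 1. [col 1: V + C ≡ T (mod 10)] no forcing yet in column 1 (carry-in 0); V=8 is free and consistent — try it ⇒ V=8.
Step 2. [col 1: V + C ≡ T (mod 10)] column 1 (V + C ≡ T (mod 10), carry-in 0) doesn't pin C yet; pick C=3 and continue ⇒ C=3.
Step 3. [col 1: V + C ≡ T (mod 10)] in column 1 we have V+C≡T with carry-in 0; given V=8, C=3 and digits 3,8 already taken and all letters distinct, that pins T to 1 ⇒ T=1.
Step 4. [col 2: E + L ≡ W (mod 10)] column 2 (E + L ≡ W (mod 10), carry-in 1) doesn't pin E yet; pick E=6 and continue. So E=6.
Step 5. [col 2: E + L ≡ W (mod 10)] column 2 (E + L ≡ W (mod 10), carry-in 1) doesn't pin L yet; pick L=2 and continue ⇒ L=2.
Step 6. [col 2: E + L ≡ W (mod 10)] column 2: given E=6, L=2, carry-in 1, and digits 1,2,3,6,8 already taken and all letters distinct, E+L≡W (mod 10) forces W=9 ⇒ W=9.
Step 7. [col 4: T + C ≡ U (mod 10)] column 4: given T=1, C=3, carry-in 0, and digits 1,2,3,6,8,9 already taken and all letters distinct, T+C≡U (mod 10) forces U=4 ⇒ U=4.
Step 8. [col 5: K + E ≡ T (mod 10)] in column 5 we have K+E≡T with carry-in 0; given E=6, T=1 and digits 1,2,3,4,6,8,9 already taken and all letters distinct, that pins K to 5. So K=5.

Answer: C=3, E=6, K=5, L=2, T=1, U=4, V=8, W=9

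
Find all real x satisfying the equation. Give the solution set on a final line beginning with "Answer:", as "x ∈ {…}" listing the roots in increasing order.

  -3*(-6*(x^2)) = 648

Step 1. [-3*(-6*(x^2)) = 648] -3 out front; divide by -3 ⇒ div: -6*(x^2) = -216.
Step 2. [-6*(x^2) = -216] leading coefficient -6: divide by -6, so div: x^2 = 36.
Step 3. [x^2 = 36] 36 ≥ 0, LHS is (·)² — take ±√, so sqrt: x = 6 or -6.

Answer: x ∈ {-6, 6}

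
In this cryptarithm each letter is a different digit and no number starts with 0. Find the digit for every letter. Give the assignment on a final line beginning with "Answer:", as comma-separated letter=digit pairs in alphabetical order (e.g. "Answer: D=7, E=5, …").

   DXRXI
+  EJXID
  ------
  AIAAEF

Step 1. [col 1: I + D ≡ F (mod 10)] F=0 is one option consistent with column 1 (I + D ≡ F (mod 10), carry-in 0) — take it ⇒ F=0.
Step 2. [col 1: I + D ≡ F (mod 10)] column 1 (I + D ≡ F (mod 10), carry-in 0) doesn't pin D yet; pick D=6 and continue, so D=6.
Step 3. [A] the sum has 6 digits but both addends have 5; that extra leading digit A is the final carry, namely 1. So A=1.
Step 4. [col 1: I + D ≡ F (mod 10)] column 1 reads I+D+carry(0)=F with D=6, F=0; with digits 0,1,6 already taken and all letters distinct, the only value for I is 4 ⇒ I=4.
Step 5. [col 2: X + I ≡ E (mod 10)] several values work for E in column 2 (X + I ≡ E (mod 10), carry-in 1); try E=7 ⇒ E=7.
Step 6. [col 2: X + I ≡ E (mod 10)] column 2: given I=4, E=7, carry-in 1, and digits 0,1,4,6,7 already taken and all letters distinct, X+I≡E (mod 10) forces X=2. So X=2.
Step 7. [col 3: R + X ≡ A (mod 10)] in column 3 we have R+X≡A with carry-in 0; given X=2, A=1 and digits 0,1,2,4,6,7 already taken and all letters distinct, that pins R to 9. So R=9.
Step 8. [col 4: X + J ≡ A (mod 10)] column 4 reads X+J+carry(1)=A with X=2, A=1; with digits 0,1,2,4,6,7,9 already taken and all letters distinct, the only value for J is 8 ⇒ J=8.

Answer: A=1, D=6, E=7, F=0, I=4, J=8, R=9, X=2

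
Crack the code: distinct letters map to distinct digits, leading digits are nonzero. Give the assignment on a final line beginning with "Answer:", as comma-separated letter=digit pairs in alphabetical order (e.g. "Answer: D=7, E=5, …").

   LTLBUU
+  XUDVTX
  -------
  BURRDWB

Step 1. [col 1: U + X ≡ B (mod 10)] column 1 (U + X ≡ B (mod 10), carry-in 0) doesn't pin X yet; pick X=8 and continue, so X=8.
Step 2. [col 1: U + X ≡ B (mod 10)] column 1 (U + X ≡ B (mod 10), carry-in 0) doesn't pin B yet; pick B=1 and continue. So B=1.
Step 3. [col 1: U + X ≡ B (mod 10)] column 1 reads U+X+carry(0)=B with X=8, B=1; with digits 1,8 already taken and all letters distinct, the only value for U is 3 ⇒ U=3.
Step 4. [col 2: U + T ≡ W (mod 10)] column 2 (U + T ≡ W (mod 10), carry-in 1) doesn't pin W yet; pick W=0 and continue, so W=0.
Step 5. [col 2: U + T ≡ W (mod 10)] in column 2 we have U+T≡W with carry-in 1; given U=3, W=0 and digits 0,1,3,8 already taken and all letters distinct, that pins T to 6, so T=6.
Step 6. [col 3: B + V ≡ D (mod 10)] D=4 is one option consistent with column 3 (B + V ≡ D (mod 10), carry-in 1) — take it ⇒ D=4.
Step 7. [col 3: B + V ≡ D (mod 10)] from column 3 (B=1, D=4, carry-in 1, digits 0,1,3,4,6,8 already taken and all letters distinct): V must equal 2, so V=2.
Step 8. [col 4: L + D ≡ R (mod 10)] column 4 reads L+D+carry(0)=R with D=4; with digits 0,1,2,3,4,6,8 already taken and all letters distinct, the only value for R is 9, so R=9.
Step 9. [col 4: L + D ≡ R (mod 10)] from column 4 (D=4, R=9, carry-in 0, digits 0,1,2,3,4,6,8,9 already taken and all letters distinct): L must equal 5. So L=5.

Answer: B=1, D=4, L=5, R=9, T=6, U=3, V=2, W=0, X=8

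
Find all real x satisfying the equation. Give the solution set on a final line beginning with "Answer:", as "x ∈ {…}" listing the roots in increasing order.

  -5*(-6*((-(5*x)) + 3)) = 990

Step 1. [-5*(-6*((-(5*x)) + 3)) = 990] divide by the outer -5 ⇒ div: -6*((-(5*x)) + 3) = -198.
Step 2. [-6*((-(5*x)) + 3) = -198] leading coefficient -6: divide by -6, so div: (-(5*x)) + 3 = 33.
Step 3. [(-(5*x)) + 3 = 33] subtract 3: x sits inside (… + 3). So sub: -(5*x) = 30.
Step 4. [-(5*x) = 30] LHS negated; negate both sides. So neg: 5*x = -30.
Step 5. [5*x = -30] 5 out front; divide by 5. So div: x = -6.

Answer: x ∈ {-6}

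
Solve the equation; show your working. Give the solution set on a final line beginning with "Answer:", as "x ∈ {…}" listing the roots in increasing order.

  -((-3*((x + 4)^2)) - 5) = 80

Step 1. [-((-3*((x + 4)^2)) - 5) = 80] flip signs both sides, so neg: (-3*((x + 4)^2)) - 5 = -80.
Step 2. [(-3*((x + 4)^2)) - 5 = -80] peel the -5: add 5 from each side ⇒ sub: -3*((x + 4)^2) = -75.
Step 3. [-3*((x + 4)^2) = -75] -3 out front; divide by -3, so div: (x + 4)^2 = 25.
Step 4. [(x + 4)^2 = 25] √ both sides: 25 ≥ 0 gives two branches, so sqrt: x + 4 = 5 or -5.
Step 5. [x + 4 = 5 or -5] the outer +4 inverts by subtracting 4 ⇒ sub: x = 1 or -9.

Answer: x ∈ {-9, 1}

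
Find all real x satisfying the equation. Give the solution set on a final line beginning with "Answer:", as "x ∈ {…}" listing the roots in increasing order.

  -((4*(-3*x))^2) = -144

Step 1. [-((4*(-3*x))^2) = -144] leading − — multiply by −1 ⇒ neg: (4*(-3*x))^2 = 144.
Step 2. [(4*(-3*x))^2 = 144] 144 ≥ 0, LHS is (·)² — take ±√ ⇒ sqrt: 4*(-3*x) = 12 or -12.
Step 3. [4*(-3*x) = 12 or -12] 4 out front; divide by 4. So div: -3*x = 3 or -3.
Step 4. [-3*x = 3 or -3] -3·(inner) — divide through by -3. So div: x = -1 or 1.

Answer: x ∈ {-1, 1}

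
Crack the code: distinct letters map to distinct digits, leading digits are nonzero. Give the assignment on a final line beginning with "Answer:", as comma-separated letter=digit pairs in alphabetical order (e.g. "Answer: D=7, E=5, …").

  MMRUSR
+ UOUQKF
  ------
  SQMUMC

Step 1. [col 1: R + F ≡ C (mod 10)] several values work for F in column 1 (R + F ≡ C (mod 10), carry-in 0); try F=7, so F=7.
Step 2. [col 1: R + F ≡ C (mod 10)] no forcing yet in column 1 (carry-in 0); R=3 is free and consistent — try it ⇒ R=3.
Step 3. [col 1: R + F ≡ C (mod 10)] from column 1 (R=3, F=7, carry-in 0, digits 3,7 already taken and all letters distinct): C must equal 0. So C=0.
Step 4. [col 2: S + K ≡ M (mod 10)] no forcing yet in column 2 (carry-in 1); M=5 is free and consistent — try it ⇒ M=5.
Step 5. [col 2: S + K ≡ M (mod 10)] no forcing yet in column 2 (carry-in 1); S=6 is free and consistent — try it. So S=6.
Step 6. [col 2: S + K ≡ M (mod 10)] in column 2 we have S+K≡M with carry-in 1; given S=6, M=5 and digits 0,3,5,6,7 already taken and all letters distinct, that pins K to 8. So K=8.
Step 7. [col 3: U + Q ≡ U (mod 10)] in column 3 we have U+Q≡U with carry-in 1; given nothing yet and digits 0,3,5,6,7,8 already taken and all letters distinct, that pins Q to 9 ⇒ Q=9.
Step 8. [col 3: U + Q ≡ U (mod 10)] several values work for U in column 3 (U + Q ≡ U (mod 10), carry-in 1); try U=1, so U=1.
Step 9. [col 5: M + O ≡ Q (mod 10)] from column 5 (M=5, Q=9, carry-in 0, digits 0,1,3,5,6,7,8,9 already taken and all letters distinct): O must equal 4 ⇒ O=4.

Answer: C=0, F=7, K=8, M=5, O=4, Q=9, R=3, S=6, U=1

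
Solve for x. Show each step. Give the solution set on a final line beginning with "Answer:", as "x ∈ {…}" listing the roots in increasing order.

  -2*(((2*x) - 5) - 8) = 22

Step 1. [-2*(((2*x) - 5) - 8) = 22] -2·(inner) — divide through by -2, so div: ((2*x) - 5) - 8 = -11.
Step 2. [((2*x) - 5) - 8 = -11] the outer -8 inverts by adding 8. So sub: (2*x) - 5 = -3.
Step 3. [(2*x) - 5 = -3] peel the -5: add 5 from each side, so sub: 2*x = 2.
Step 4. [2*x = 2] 2·(inner) — divide through by 2 ⇒ div: x = 1.

Answer: x ∈ {1}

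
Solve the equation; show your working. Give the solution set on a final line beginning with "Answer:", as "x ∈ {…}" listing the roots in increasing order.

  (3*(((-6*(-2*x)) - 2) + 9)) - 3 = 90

Step 1. [(3*(((-6*(-2*x)) - 2) + 9)) - 3 = 90] the outer -3 inverts by adding 3. So sub: 3*(((-6*(-2*x)) - 2) + 9) = 93.
Step 2. [3*(((-6*(-2*x)) - 2) + 9) = 93] divide by the outer 3 ⇒ div: ((-6*(-2*x)) - 2) + 9 = 31.
Step 3. [((-6*(-2*x)) - 2) + 9 = 31] +9 is outermost — subtract 9 both sides ⇒ sub: (-6*(-2*x)) - 2 = 22.
Step 4. [(-6*(-2*x)) - 2 = 22] peel the -2: add 2 from each side, so sub: -6*(-2*x) = 24.
Step 5. [-6*(-2*x) = 24] LHS = -6·(…); ÷-6 both sides, so div: -2*x = -4.
Step 6. [-2*x = -4] leading coefficient -2: divide by -2 ⇒ div: x = 2.

Answer: x ∈ {2}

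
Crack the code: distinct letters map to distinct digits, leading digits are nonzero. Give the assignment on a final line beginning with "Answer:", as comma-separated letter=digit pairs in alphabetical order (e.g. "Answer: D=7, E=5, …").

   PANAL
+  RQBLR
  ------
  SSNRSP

Step 1. [col 1: L + R ≡ P (mod 10)] column 1 (L + R ≡ P (mod 10), carry-in 0) doesn't pin R yet; pick R=2 and continue, so R=2.
Step 2. [col 1: L + R ≡ P (mod 10)] no forcing yet in column 1 (carry-in 0); P=9 is free and consistent — try it, so P=9.
Step 3. [S] S is the leading digit of a 6-digit sum of two 5-digit numbers; the final carry is exactly 1, so S=1.
Step 4. [col 1: L + R ≡ P (mod 10)] column 1 reads L+R+carry(0)=P with R=2, P=9; with digits 1,2,9 already taken and all letters distinct, the only value for L is 7. So L=7.
Step 5. [col 2: A + L ≡ S (mod 10)] from column 2 (L=7, S=1, carry-in 0, digits 1,2,7,9 already taken and all letters distinct): A must equal 4, so A=4.
Step 6. [col 3: N + B ≡ R (mod 10)] column 3 (N + B ≡ R (mod 10), carry-in 1) doesn't pin N yet; pick N=5 and continue, so N=5.
Step 7. [col 3: N + B ≡ R (mod 10)] column 3: given N=5, R=2, carry-in 1, and digits 1,2,4,5,7,9 already taken and all letters distinct, N+B≡R (mod 10) forces B=6. So B=6.
Step 8. [col 4: A + Q ≡ N (mod 10)] column 4: given A=4, N=5, carry-in 1, and digits 1,2,4,5,6,7,9 already taken and all letters distinct, A+Q≡N (mod 10) forces Q=0, so Q=0.

Answer: A=4, B=6, L=7, N=5, P=9, Q=0, R=2, S=1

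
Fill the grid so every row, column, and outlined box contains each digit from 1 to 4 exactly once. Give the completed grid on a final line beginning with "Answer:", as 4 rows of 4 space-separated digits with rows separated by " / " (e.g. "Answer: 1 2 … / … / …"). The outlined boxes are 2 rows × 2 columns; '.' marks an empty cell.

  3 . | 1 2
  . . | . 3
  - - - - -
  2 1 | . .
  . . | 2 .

Step 1. [r4c1∈{4}] r4c1's peers cover all but 4. So r4c1=4.
Step 2. [r2c3∈{4}] r2c3 has the single candidate 4, so r2c3=4.
Step 3. [r2c2∈{2}] nothing but 2 survives at r2c2, so r2c2=2.
Step 4. [r3c3∈{3}] r3c3 has the single candidate 3 ⇒ r3c3=3.
Step 5. [r4c2∈{3}] r4c2 is down to just 3 ⇒ r4c2=3.
Step 6. [r2c1∈{1}] nothing but 1 survives at r2c1 ⇒ r2c1=1.
Step 7. [r1c2∈{4}] nothing but 4 survives at r1c2. So r1c2=4.
Step 8. [r3c4∈{4}] nothing but 4 survives at r3c4 ⇒ r3c4=4.
Step 9. [r4c4∈{1}] only 1 remains possible at r4c4, so r4c4=1.

Answer: 3 4 1 2 / 1 2 4 3 / 2 1 3 4 / 4 3 2 1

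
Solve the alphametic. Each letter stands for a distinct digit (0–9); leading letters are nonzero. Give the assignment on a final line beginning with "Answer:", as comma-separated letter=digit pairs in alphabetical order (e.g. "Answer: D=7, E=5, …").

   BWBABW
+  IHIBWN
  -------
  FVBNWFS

Step 1. [F] the sum has 7 digits but both addends have 6; that extra leading digit F is the final carry, namely 1 ⇒ F=1.
Step 2. [col 1: W + N ≡ S (mod 10)] column 1 (W + N ≡ S (mod 10), carry-in 0) doesn't pin N yet; pick N=4 and continue. So N=4.
Step 3. [col 1: W + N ≡ S (mod 10)] several values work for S in column 1 (W + N ≡ S (mod 10), carry-in 0); try S=9 ⇒ S=9.
Step 4. [col 1: W + N ≡ S (mod 10)] column 1: given N=4, S=9, carry-in 0, and digits 1,4,9 already taken and all letters distinct, W+N≡S (mod 10) forces W=5, so W=5.
Step 5. [col 2: B + W ≡ F (mod 10)] in column 2 we have B+W≡F with carry-in 0; given W=5, F=1 and digits 1,4,5,9 already taken and all letters distinct, that pins B to 6, so B=6.
Step 6. [col 3: A + B ≡ W (mod 10)] column 3 reads A+B+carry(1)=W with B=6, W=5; with digits 1,4,5,6,9 already taken and all letters distinct, the only value for A is 8 ⇒ A=8.
Step 7. [col 4: B + I ≡ N (mod 10)] in column 4 we have B+I≡N with carry-in 1; given B=6, N=4 and digits 1,4,5,6,8,9 already taken and all letters distinct, that pins I to 7 ⇒ I=7.
Step 8. [col 5: W + H ≡ B (mod 10)] column 5 reads W+H+carry(1)=B with W=5, B=6; with digits 1,4,5,6,7,8,9 already taken and all letters distinct, the only value for H is 0, so H=0.
Step 9. [col 6: B + I ≡ V (mod 10)] column 6 reads B+I+carry(0)=V with B=6, I=7; with digits 0,1,4,5,6,7,8,9 already taken and all letters distinct, the only value for V is 3 ⇒ V=3.

Answer: A=8, B=6, F=1, H=0, I=7, N=4, S=9, V=3, W=5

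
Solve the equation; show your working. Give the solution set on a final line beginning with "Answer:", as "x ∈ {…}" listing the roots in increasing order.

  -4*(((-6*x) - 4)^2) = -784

Step 1. [-4*(((-6*x) - 4)^2) = -784] leading coefficient -4: divide by -4. So div: ((-6*x) - 4)^2 = 196.
Step 2. [((-6*x) - 4)^2 = 196] √ both sides: 196 ≥ 0 gives two branches. So sqrt: (-6*x) - 4 = 14 or -14.
Step 3. [(-6*x) - 4 = 14 or -14] -4 is outermost — add 4 both sides. So sub: -6*x = 18 or -10.
Step 4. [-6*x = 18 or -10] -6·(inner) — divide through by -6 ⇒ div: x = -3 or 5/3.

Answer: x ∈ {-3, 5/3}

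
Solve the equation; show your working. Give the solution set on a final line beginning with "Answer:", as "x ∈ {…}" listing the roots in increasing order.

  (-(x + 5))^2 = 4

Step 1. [(-(x + 5))^2 = 4] LHS squared, RHS 4 ≥ 0: apply √ (±), so sqrt: -(x + 5) = 2 or -2.
Step 2. [-(x + 5) = 2 or -2] flip signs both sides, so neg: x + 5 = -2 or 2.
Step 3. [x + 5 = -2 or 2] subtract 5: x sits inside (… + 5). So sub: x = -7 or -3.

Answer: x ∈ {-7, -3}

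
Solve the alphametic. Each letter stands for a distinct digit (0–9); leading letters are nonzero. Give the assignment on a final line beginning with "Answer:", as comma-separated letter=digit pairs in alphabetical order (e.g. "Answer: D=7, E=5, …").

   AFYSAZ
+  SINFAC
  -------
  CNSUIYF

Step 1. [col 1: Z + C ≡ F (mod 10)] column 1 (Z + C ≡ F (mod 10), carry-in 0) doesn't pin Z yet; pick Z=3 and continue, so Z=3.
Step 2. [col 1: Z + C ≡ F (mod 10)] F=4 is one option consistent with column 1 (Z + C ≡ F (mod 10), carry-in 0) — take it. So F=4.
Step 3. [col 1: Z + C ≡ F (mod 10)] column 1 reads Z+C+carry(0)=F with Z=3, F=4; with digits 3,4 already taken and all letters distinct, the only value for C is 1 ⇒ C=1.
Step 4. [col 2: A + A ≡ Y (mod 10)] no forcing yet in column 2 (carry-in 0); Y=8 is free and consistent — try it ⇒ Y=8.
Step 5. [col 2: A + A ≡ Y (mod 10)] from column 2 (Y=8, carry-in 0, digits 1,3,4,8 already taken and all letters distinct): A must equal 9. So A=9.
Step 6. [col 3: S + F ≡ I (mod 10)] several values work for I in column 3 (S + F ≡ I (mod 10), carry-in 1); try I=2. So I=2.
Step 7. [col 3: S + F ≡ I (mod 10)] from column 3 (F=4, I=2, carry-in 1, digits 1,2,3,4,8,9 already taken and all letters distinct): S must equal 7, so S=7.
Step 8. [col 4: Y + N ≡ U (mod 10)] in column 4 we have Y+N≡U with carry-in 1; given Y=8 and digits 1,2,3,4,7,8,9 already taken and all letters distinct, that pins U to 5 ⇒ U=5.
Step 9. [col 4: Y + N ≡ U (mod 10)] column 4: given Y=8, U=5, carry-in 1, and digits 1,2,3,4,5,7,8,9 already taken and all letters distinct, Y+N≡U (mod 10) forces N=6, so N=6.

Answer: A=9, C=1, F=4, I=2, N=6, S=7, U=5, Y=8, Z=3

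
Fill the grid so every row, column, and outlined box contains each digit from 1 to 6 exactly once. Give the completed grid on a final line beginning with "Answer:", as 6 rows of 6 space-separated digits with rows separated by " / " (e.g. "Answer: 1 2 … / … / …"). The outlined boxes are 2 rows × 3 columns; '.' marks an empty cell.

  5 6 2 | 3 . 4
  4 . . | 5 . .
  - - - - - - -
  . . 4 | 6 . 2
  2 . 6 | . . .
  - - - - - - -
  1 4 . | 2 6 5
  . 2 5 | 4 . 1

Step 1. [r3c1∈{3}] r3c1 has the single candidate 3 ⇒ r3c1=3.
Step 2. [r4c5∈{1,3,4,5}] across row 4, 4 lands solely at r4c5, so r4c5=4.
Step 3. [r2c3∈{1,3}] r2c3 is the only open cell in col 3 admitting 1, so r2c3=1.
Step 4. [r4c4∈{1}] r4c4 is down to just 1. So r4c4=1.
Step 5. [r3c2∈{1,5}] row 3 places 1 nowhere but r3c2 ⇒ r3c2=1.
Step 6. [r3c5∈{5}] only 5 remains possible at r3c5. So r3c5=5.
Step 7. [r4c2∈{5}] r4c2 is down to just 5 ⇒ r4c2=5.
Step 8. [r2c2∈{3}] nothing but 3 survives at r2c2, so r2c2=3.
Step 9. [r4c6∈{3}] r4c6's peers cover all but 3. So r4c6=3.
Step 10. [r6c1∈{6}] only 6 remains possible at r6c1. So r6c1=6.
Step 11. [r6c5∈{3}] r6c5's peers cover all but 3. So r6c5=3.
Step 12. [r5c3∈{3}] r5c3's peers cover all but 3. So r5c3=3.
Step 13. [r1c5∈{1}] r1c5 is down to just 1, so r1c5=1.
Step 14. [r2c6∈{6}] r2c6 has the single candidate 6, so r2c6=6.
Step 15. [r2c5∈{2}] r2c5's peers cover all but 2, so r2c5=2.

Answer: 5 6 2 3 1 4 / 4 3 1 5 2 6 / 3 1 4 6 5 2 / 2 5 6 1 4 3 / 1 4 3 2 6 5 / 6 2 5 4 3 1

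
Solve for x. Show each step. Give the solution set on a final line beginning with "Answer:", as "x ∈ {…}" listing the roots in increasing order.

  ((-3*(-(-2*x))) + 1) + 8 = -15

Step 1. [((-3*(-(-2*x))) + 1) + 8 = -15] the outer +8 inverts by subtracting 8 ⇒ sub: (-3*(-(-2*x))) + 1 = -23.
Step 2. [(-3*(-(-2*x))) + 1 = -23] peel the +1: subtract 1 from each side ⇒ sub: -3*(-(-2*x)) = -24.
Step 3. [-3*(-(-2*x)) = -24] divide by the outer -3 ⇒ div: -(-2*x) = 8.
Step 4. [-(-2*x) = 8] leading − — multiply by −1. So neg: -2*x = -8.
Step 5. [-2*x = -8] divide by the outer -2. So div: x = 4.

Answer: x ∈ {4}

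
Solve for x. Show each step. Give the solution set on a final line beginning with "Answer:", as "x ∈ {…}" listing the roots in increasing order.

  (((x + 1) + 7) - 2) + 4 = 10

Step 1. [(((x + 1) + 7) - 2) + 4 = 10] peel the +4: subtract 4 from each side ⇒ sub: ((x + 1) + 7) - 2 = 6.
Step 2. [((x + 1) + 7) - 2 = 6] 2 comes off first (add 2). So sub: (x + 1) + 7 = 8.
Step 3. [(x + 1) + 7 = 8] 7 comes off first (subtract 7). So sub: x + 1 = 1.
Step 4. [x + 1 = 1] 1 comes off first (subtract 1), so sub: x = 0.

Answer: x ∈ {0}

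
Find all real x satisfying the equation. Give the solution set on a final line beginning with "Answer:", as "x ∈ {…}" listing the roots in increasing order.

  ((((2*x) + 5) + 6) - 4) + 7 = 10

Step 1. [((((2*x) + 5) + 6) - 4) + 7 = 10] the outer +7 inverts by subtracting 7. So sub: (((2*x) + 5) + 6) - 4 = 3.
Step 2. [(((2*x) + 5) + 6) - 4 = 3] add 4: x sits inside (… - 4). So sub: ((2*x) + 5) + 6 = 7.
Step 3. [((2*x) + 5) + 6 = 7] peel the +6: subtract 6 from each side, so sub: (2*x) + 5 = 1.
Step 4. [(2*x) + 5 = 1] peel the +5: subtract 5 from each side, so sub: 2*x = -4.
Step 5. [2*x = -4] 2 out front; divide by 2, so div: x = -2.

Answer: x ∈ {-2}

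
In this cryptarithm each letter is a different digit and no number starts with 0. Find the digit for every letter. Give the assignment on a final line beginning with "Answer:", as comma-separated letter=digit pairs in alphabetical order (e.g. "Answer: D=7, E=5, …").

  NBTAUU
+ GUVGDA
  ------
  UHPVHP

Step 1. [col 1: U + A ≡ P (mod 10)] several values work for P in column 1 (U + A ≡ P (mod 10), carry-in 0); try P=3 ⇒ P=3.
Step 2. [col 1: U + A ≡ P (mod 10)] column 1 (U + A ≡ P (mod 10), carry-in 0) doesn't pin A yet; pick A=7 and continue, so A=7.
Step 3. [col 1: U + A ≡ P (mod 10)] in column 1 we have U+A≡P with carry-in 0; given A=7, P=3 and digits 3,7 already taken and all letters distinct, that pins U to 6, so U=6.
Step 4. [col 2: U + D ≡ H (mod 10)] several values work for D in column 2 (U + D ≡ H (mod 10), carry-in 1); try D=8 ⇒ D=8.
Step 5. [col 2: U + D ≡ H (mod 10)] column 2: given U=6, D=8, carry-in 1, and digits 3,6,7,8 already taken and all letters distinct, U+D≡H (mod 10) forces H=5. So H=5.
Step 6. [col 3: A + G ≡ V (mod 10)] several values work for G in column 3 (A + G ≡ V (mod 10), carry-in 1); try G=4, so G=4.
Step 7. [col 3: A + G ≡ V (mod 10)] in column 3 we have A+G≡V with carry-in 1; given A=7, G=4 and digits 3,4,5,6,7,8 already taken and all letters distinct, that pins V to 2, so V=2.
Step 8. [col 4: T + V ≡ P (mod 10)] from column 4 (V=2, P=3, carry-in 1, digits 2,3,4,5,6,7,8 already taken and all letters distinct): T must equal 0, so T=0.
Step 9. [col 5: B + U ≡ H (mod 10)] in column 5 we have B+U≡H with carry-in 0; given U=6, H=5 and digits 0,2,3,4,5,6,7,8 already taken and all letters distinct, that pins B to 9. So B=9.
Step 10. [col 6: N + G ≡ U (mod 10)] from column 6 (G=4, U=6, carry-in 1, digits 0,2,3,4,5,6,7,8,9 already taken and all letters distinct): N must equal 1 ⇒ N=1.

Answer: A=7, B=9, D=8, G=4, H=5, N=1, P=3, T=0, U=6, V=2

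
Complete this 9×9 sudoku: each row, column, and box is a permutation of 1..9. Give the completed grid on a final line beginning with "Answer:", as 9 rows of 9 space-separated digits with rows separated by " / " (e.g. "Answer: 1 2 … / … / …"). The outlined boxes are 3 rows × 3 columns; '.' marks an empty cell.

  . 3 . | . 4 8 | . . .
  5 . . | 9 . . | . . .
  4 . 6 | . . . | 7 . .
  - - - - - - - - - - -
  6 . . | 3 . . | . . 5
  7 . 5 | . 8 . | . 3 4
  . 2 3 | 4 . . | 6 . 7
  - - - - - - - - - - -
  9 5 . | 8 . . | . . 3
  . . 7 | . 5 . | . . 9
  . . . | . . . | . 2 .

Step 1. [r1c4∈{1,2,5,6,7}] r1c4 is the only open cell in row 1 admitting 7 ⇒ r1c4=7.
Step 2. [r2c7∈{1,2,3,4,8}] 3 has one home in col 7: r2c7 ⇒ r2c7=3.
Step 3. [r7c8∈{1,4,6,7}] 7 has one home in col 8: r7c8. So r7c8=7.
Step 4. [r3c4∈{1,2,5}] across col 4, 5 lands solely at r3c4, so r3c4=5.
Step 5. [r1c8∈{1,5,6,9}] col 8 places 5 nowhere but r1c8 ⇒ r1c8=5.
Step 6. [r1c9∈{1,2,6}] row 1 places 6 nowhere but r1c9, so r1c9=6.
Step 7. [r8c8∈{1,4,6,8}] 6 has one home in col 8: r8c8. So r8c8=6.
Step 8. [r9c2∈{1,4,6,8}] in col 2, 6 fits only at r9c2 ⇒ r9c2=6.
Step 9. [r9c4∈{1}] only 1 remains possible at r9c4 ⇒ r9c4=1.
Step 10. [r9c9∈{8}] nothing but 8 survives at r9c9, so r9c9=8.
Step 11. [r4c7∈{1,2,8,9}] 8 has one home in col 7: r4c7, so r4c7=8.
Step 12. [r2c3∈{1,2,8}] col 3 places 8 nowhere but r2c3 ⇒ r2c3=8.
Step 13. [r5c7∈{1,2,9}] box 6 places 2 nowhere but r5c7. So r5c7=2.
Step 14. [r9c3∈{4}] only 4 remains possible at r9c3. So r9c3=4.
Step 15. [r8c4∈{2}] r8c4 has the single candidate 2. So r8c4=2.
Step 16. [r9c1∈{3}] r9c1's peers cover all but 3, so r9c1=3.
Step 17. [r3c5∈{1,2,3}] col 5 places 3 nowhere but r3c5 ⇒ r3c5=3.
Step 18. [r1c7∈{1,9}] across col 7, 9 lands solely at r1c7 ⇒ r1c7=9.
Step 19. [r4c3∈{1,9}] 9 has one home in col 3: r4c3 ⇒ r4c3=9.
Step 20. [r4c8∈{1}] r4c8 is down to just 1. So r4c8=1.
Step 21. [r5c2∈{1}] r5c2 is down to just 1 ⇒ r5c2=1.
Step 22. [r5c6∈{6,9}] across row 5, 9 lands solely at r5c6, so r5c6=9.
Step 23. [r7c5∈{6}] r7c5 is down to just 6 ⇒ r7c5=6.
Step 24. [r6c5∈{1}] r6c5 is down to just 1. So r6c5=1.
Step 25. [r2c5∈{2}] only 2 remains possible at r2c5. So r2c5=2.
Step 26. [r7c3∈{1,2}] r7c3 is the only open cell in row 7 admitting 2, so r7c3=2.
Step 27. [r8c1∈{1,8}] 1 has one home in box 7: r8c1, so r8c1=1.
Step 28. [r8c7∈{4}] only 4 remains possible at r8c7. So r8c7=4.
Step 29. [r4c5∈{7}] only 7 remains possible at r4c5. So r4c5=7.
Step 30. [r2c9∈{1}] r2c9 is down to just 1. So r2c9=1.
Step 31. [r2c8∈{4}] nothing but 4 survives at r2c8. So r2c8=4.
Step 32. [r6c1∈{8}] r6c1's peers cover all but 8 ⇒ r6c1=8.
Step 33. [r4c2∈{4}] nothing but 4 survives at r4c2. So r4c2=4.
Step 34. [r9c5∈{9}] r9c5 has the single candidate 9, so r9c5=9.
Step 35. [r8c2∈{8}] only 8 remains possible at r8c2, so r8c2=8.
Step 36. [r2c6∈{6}] r2c6 has the single candidate 6, so r2c6=6.
Step 37. [r3c9∈{2}] r3c9 is down to just 2. So r3c9=2.
Step 38. [r9c6∈{7}] r9c6 has the single candidate 7, so r9c6=7.
Step 39. [r9c7∈{5}] r9c7 is down to just 5. So r9c7=5.
Step 40. [r5c4∈{6}] r5c4's peers cover all but 6. So r5c4=6.
Step 41. [r3c6∈{1}] r3c6's peers cover all but 1. So r3c6=1.
Step 42. [r1c1∈{2}] r1c1 has the single candidate 2. So r1c1=2.
Step 43. [r4c6∈{2}] nothing but 2 survives at r4c6. So r4c6=2.
Step 44. [r8c6∈{3}] nothing but 3 survives at r8c6. So r8c6=3.
Step 45. [r3c8∈{8}] r3c8 has the single candidate 8 ⇒ r3c8=8.
Step 46. [r6c6∈{5}] r6c6 is down to just 5 ⇒ r6c6=5.
Step 47. [r2c2∈{7}] r2c2's peers cover all but 7, so r2c2=7.
Step 48. [r7c6∈{4}] r7c6 has the single candidate 4 ⇒ r7c6=4.
Step 49. [r7c7∈{1}] only 1 remains possible at r7c7, so r7c7=1.
Step 50. [r3c2∈{9}] r3c2 is down to just 9, so r3c2=9.
Step 51. [r6c8∈{9}] r6c8's peers cover all but 9. So r6c8=9.
Step 52. [r1c3∈{1}] nothing but 1 survives at r1c3 ⇒ r1c3=1.

Answer: 2 3 1 7 4 8 9 5 6 / 5 7 8 9 2 6 3 4 1 / 4 9 6 5 3 1 7 8 2 / 6 4 9 3 7 2 8 1 5 / 7 1 5 6 8 9 2 3 4 / 8 2 3 4 1 5 6 9 7 / 9 5 2 8 6 4 1 7 3 / 1 8 7 2 5 3 4 6 9 / 3 6 4 1 9 7 5 2 8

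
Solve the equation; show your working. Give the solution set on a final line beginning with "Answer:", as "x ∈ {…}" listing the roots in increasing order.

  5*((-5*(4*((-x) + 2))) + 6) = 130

Step 1. [5*((-5*(4*((-x) + 2))) + 6) = 130] 5·(inner) — divide through by 5. So div: (-5*(4*((-x) + 2))) + 6 = 26.
Step 2. [(-5*(4*((-x) + 2))) + 6 = 26] +6 is outermost — subtract 6 both sides ⇒ sub: -5*(4*((-x) + 2)) = 20.
Step 3. [-5*(4*((-x) + 2)) = 20] -5·(inner) — divide through by -5 ⇒ div: 4*((-x) + 2) = -4.
Step 4. [4*((-x) + 2) = -4] LHS = 4·(…); ÷4 both sides ⇒ div: (-x) + 2 = -1.
Step 5. [(-x) + 2 = -1] the outer +2 inverts by subtracting 2. So sub: -x = -3.
Step 6. [-x = -3] leading − — multiply by −1. So neg: x = 3.

Answer: x ∈ {3}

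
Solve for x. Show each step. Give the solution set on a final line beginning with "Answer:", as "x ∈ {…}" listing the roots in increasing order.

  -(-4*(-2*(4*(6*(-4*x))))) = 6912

Step 1. [-(-4*(-2*(4*(6*(-4*x))))) = 6912] leading − — multiply by −1. So neg: -4*(-2*(4*(6*(-4*x)))) = -6912.
Step 2. [-4*(-2*(4*(6*(-4*x)))) = -6912] leading coefficient -4: divide by -4 ⇒ div: -2*(4*(6*(-4*x))) = 1728.
Step 3. [-2*(4*(6*(-4*x))) = 1728] leading coefficient -2: divide by -2. So div: 4*(6*(-4*x)) = -864.
Step 4. [4*(6*(-4*x)) = -864] leading coefficient 4: divide by 4. So div: 6*(-4*x) = -216.
Step 5. [6*(-4*x) = -216] leading coefficient 6: divide by 6, so div: -4*x = -36.
Step 6. [-4*x = -36] divide by the outer -4 ⇒ div: x = 9.

Answer: x ∈ {9}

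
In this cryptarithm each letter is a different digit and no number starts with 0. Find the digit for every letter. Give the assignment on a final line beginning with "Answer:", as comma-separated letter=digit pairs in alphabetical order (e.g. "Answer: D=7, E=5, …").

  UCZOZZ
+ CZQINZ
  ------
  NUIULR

Step 1. [col 1: Z + Z ≡ R (mod 10)] Z=2 is one option consistent with column 1 (Z + Z ≡ R (mod 10), carry-in 0) — take it. So Z=2.
Step 2. [col 1: Z + Z ≡ R (mod 10)] column 1 reads Z+Z+carry(0)=R with Z=2; with digits 2 already taken and all letters distinct, the only value for R is 4. So R=4.
Step 3. [col 2: Z + N ≡ L (mod 10)] column 2 (Z + N ≡ L (mod 10), carry-in 0) doesn't pin N yet; pick N=9 and continue ⇒ N=9.
Step 4. [col 2: Z + N ≡ L (mod 10)] in column 2 we have Z+N≡L with carry-in 0; given Z=2, N=9 and digits 2,4,9 already taken and all letters distinct, that pins L to 1. So L=1.
Step 5. [col 3: O + I ≡ U (mod 10)] no forcing yet in column 3 (carry-in 1); I=0 is free and consistent — try it, so I=0.
Step 6. [col 3: O + I ≡ U (mod 10)] no forcing yet in column 3 (carry-in 1); U=6 is free and consistent — try it. So U=6.
Step 7. [col 3: O + I ≡ U (mod 10)] from column 3 (I=0, U=6, carry-in 1, digits 0,1,2,4,6,9 already taken and all letters distinct): O must equal 5, so O=5.
Step 8. [col 4: Z + Q ≡ I (mod 10)] column 4 reads Z+Q+carry(0)=I with Z=2, I=0; with digits 0,1,2,4,5,6,9 already taken and all letters distinct, the only value for Q is 8. So Q=8.
Step 9. [col 5: C + Z ≡ U (mod 10)] column 5 reads C+Z+carry(1)=U with Z=2, U=6; with digits 0,1,2,4,5,6,8,9 already taken and all letters distinct, the only value for C is 3, so C=3.

Answer: C=3, I=0, L=1, N=9, O=5, Q=8, R=4, U=6, Z=2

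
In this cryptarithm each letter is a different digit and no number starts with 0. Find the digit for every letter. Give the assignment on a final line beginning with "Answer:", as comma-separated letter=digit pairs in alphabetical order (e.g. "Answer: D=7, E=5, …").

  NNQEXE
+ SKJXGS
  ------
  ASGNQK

Step 1. [col 1: E + S ≡ K (mod 10)] several values work for E in column 1 (E + S ≡ K (mod 10), carry-in 0); try E=8. So E=8.
Step 2. [col 1: E + S ≡ K (mod 10)] S=1 is one option consistent with column 1 (E + S ≡ K (mod 10), carry-in 0) — take it. So S=1.
Step 3. [col 1: E + S ≡ K (mod 10)] in column 1 we have E+S≡K with carry-in 0; given E=8, S=1 and digits 1,8 already taken and all letters distinct, that pins K to 9. So K=9.
Step 4. [col 2: X + G ≡ Q (mod 10)] several values work for X in column 2 (X + G ≡ Q (mod 10), carry-in 0); try X=3 ⇒ X=3.
Step 5. [col 2: X + G ≡ Q (mod 10)] Q=0 is one option consistent with column 2 (X + G ≡ Q (mod 10), carry-in 0) — take it. So Q=0.
Step 6. [col 2: X + G ≡ Q (mod 10)] column 2 reads X+G+carry(0)=Q with X=3, Q=0; with digits 0,1,3,8,9 already taken and all letters distinct, the only value for G is 7 ⇒ G=7.
Step 7. [col 3: E + X ≡ N (mod 10)] column 3: given E=8, X=3, carry-in 1, and digits 0,1,3,7,8,9 already taken and all letters distinct, E+X≡N (mod 10) forces N=2, so N=2.
Step 8. [col 4: Q + J ≡ G (mod 10)] from column 4 (Q=0, G=7, carry-in 1, digits 0,1,2,3,7,8,9 already taken and all letters distinct): J must equal 6 ⇒ J=6.
Step 9. [col 6: N + S ≡ A (mod 10)] column 6 reads N+S+carry(1)=A with N=2, S=1; with digits 0,1,2,3,6,7,8,9 already taken and all letters distinct, the only value for A is 4. So A=4.

Answer: A=4, E=8, G=7, J=6, K=9, N=2, Q=0, S=1, X=3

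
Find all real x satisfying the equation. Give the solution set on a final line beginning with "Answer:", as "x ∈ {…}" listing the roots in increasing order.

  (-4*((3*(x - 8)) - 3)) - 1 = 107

Step 1. [(-4*((3*(x - 8)) - 3)) - 1 = 107] add 1: x sits inside (… - 1), so sub: -4*((3*(x - 8)) - 3) = 108.
Step 2. [-4*((3*(x - 8)) - 3) = 108] LHS = -4·(…); ÷-4 both sides, so div: (3*(x - 8)) - 3 = -27.
Step 3. [(3*(x - 8)) - 3 = -27] common factor 3 (LHS and -27) — divide through. So factor: (x - 8) - 1 = -9.
Step 4. [(x - 8) - 1 = -9] 1 comes off first (add 1), so sub: x - 8 = -8.
Step 5. [x - 8 = -8] peel the -8: add 8 from each side, so sub: x = 0.

Answer: x ∈ {0}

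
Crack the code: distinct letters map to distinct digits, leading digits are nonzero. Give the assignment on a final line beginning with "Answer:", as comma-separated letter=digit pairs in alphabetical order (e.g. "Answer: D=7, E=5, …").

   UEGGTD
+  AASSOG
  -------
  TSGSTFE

Step 1. [col 1: D + G ≡ E (mod 10)] E=3 is one option consistent with column 1 (D + G ≡ E (mod 10), carry-in 0) — take it, so E=3.
Step 2. [col 1: D + G ≡ E (mod 10)] several values work for D in column 1 (D + G ≡ E (mod 10), carry-in 0); try D=4, so D=4.
Step 3. [col 1: D + G ≡ E (mod 10)] in column 1 we have D+G≡E with carry-in 0; given D=4, E=3 and digits 3,4 already taken and all letters distinct, that pins G to 9, so G=9.
Step 4. [col 2: T + O ≡ F (mod 10)] column 2 (T + O ≡ F (mod 10), carry-in 1) doesn't pin F yet; pick F=8 and continue ⇒ F=8.
Step 5. [col 2: T + O ≡ F (mod 10)] no forcing yet in column 2 (carry-in 1); O=6 is free and consistent — try it. So O=6.
Step 6. [col 2: T + O ≡ F (mod 10)] in column 2 we have T+O≡F with carry-in 1; given O=6, F=8 and digits 3,4,6,8,9 already taken and all letters distinct, that pins T to 1, so T=1.
Step 7. [col 3: G + S ≡ T (mod 10)] column 3: given G=9, T=1, carry-in 0, and digits 1,3,4,6,8,9 already taken and all letters distinct, G+S≡T (mod 10) forces S=2. So S=2.
Step 8. [col 5: E + A ≡ G (mod 10)] from column 5 (E=3, G=9, carry-in 1, digits 1,2,3,4,6,8,9 already taken and all letters distinct): A must equal 5. So A=5.
Step 9. [col 6: U + A ≡ S (mod 10)] column 6: given A=5, S=2, carry-in 0, and digits 1,2,3,4,5,6,8,9 already taken and all letters distinct, U+A≡S (mod 10) forces U=7. So U=7.

Answer: A=5, D=4, E=3, F=8, G=9, O=6, S=2, T=1, U=7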